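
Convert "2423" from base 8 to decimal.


Input: "2423" in base 8
Positional expansion:
  Digit '2' (value 2) x 8^3 = 1024
  Digit '4' (value 4) x 8^2 = 256
  Digit '2' (value 2) x 8^1 = 16
  Digit '3' (value 3) x 8^0 = 3
Sum = 1299

1299


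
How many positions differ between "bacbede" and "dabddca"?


Comparing "bacbede" and "dabddca" position by position:
  Position 0: 'b' vs 'd' => DIFFER
  Position 1: 'a' vs 'a' => same
  Position 2: 'c' vs 'b' => DIFFER
  Position 3: 'b' vs 'd' => DIFFER
  Position 4: 'e' vs 'd' => DIFFER
  Position 5: 'd' vs 'c' => DIFFER
  Position 6: 'e' vs 'a' => DIFFER
Positions that differ: 6

6


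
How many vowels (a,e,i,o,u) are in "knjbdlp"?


Input: knjbdlp
Checking each character:
  'k' at position 0: consonant
  'n' at position 1: consonant
  'j' at position 2: consonant
  'b' at position 3: consonant
  'd' at position 4: consonant
  'l' at position 5: consonant
  'p' at position 6: consonant
Total vowels: 0

0


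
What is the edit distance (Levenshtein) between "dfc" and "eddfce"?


Computing edit distance: "dfc" -> "eddfce"
DP table:
           e    d    d    f    c    e
      0    1    2    3    4    5    6
  d   1    1    1    2    3    4    5
  f   2    2    2    2    2    3    4
  c   3    3    3    3    3    2    3
Edit distance = dp[3][6] = 3

3


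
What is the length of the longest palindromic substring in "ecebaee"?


Input: "ecebaee"
Checking substrings for palindromes:
  [0:3] "ece" (len 3) => palindrome
  [5:7] "ee" (len 2) => palindrome
Longest palindromic substring: "ece" with length 3

3


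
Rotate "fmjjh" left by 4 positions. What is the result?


Input: "fmjjh", rotate left by 4
First 4 characters: "fmjj"
Remaining characters: "h"
Concatenate remaining + first: "h" + "fmjj" = "hfmjj"

hfmjj


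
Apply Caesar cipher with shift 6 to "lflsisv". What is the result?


Caesar cipher: shift "lflsisv" by 6
  'l' (pos 11) + 6 = pos 17 = 'r'
  'f' (pos 5) + 6 = pos 11 = 'l'
  'l' (pos 11) + 6 = pos 17 = 'r'
  's' (pos 18) + 6 = pos 24 = 'y'
  'i' (pos 8) + 6 = pos 14 = 'o'
  's' (pos 18) + 6 = pos 24 = 'y'
  'v' (pos 21) + 6 = pos 1 = 'b'
Result: rlryoyb

rlryoyb


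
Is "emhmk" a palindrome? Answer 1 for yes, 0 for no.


Input: emhmk
Reversed: kmhme
  Compare pos 0 ('e') with pos 4 ('k'): MISMATCH
  Compare pos 1 ('m') with pos 3 ('m'): match
Result: not a palindrome

0


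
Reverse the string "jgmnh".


Input: jgmnh
Reading characters right to left:
  Position 4: 'h'
  Position 3: 'n'
  Position 2: 'm'
  Position 1: 'g'
  Position 0: 'j'
Reversed: hnmgj

hnmgj


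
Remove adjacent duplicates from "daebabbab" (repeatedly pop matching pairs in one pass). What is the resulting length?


Input: daebabbab
Stack-based adjacent duplicate removal:
  Read 'd': push. Stack: d
  Read 'a': push. Stack: da
  Read 'e': push. Stack: dae
  Read 'b': push. Stack: daeb
  Read 'a': push. Stack: daeba
  Read 'b': push. Stack: daebab
  Read 'b': matches stack top 'b' => pop. Stack: daeba
  Read 'a': matches stack top 'a' => pop. Stack: daeb
  Read 'b': matches stack top 'b' => pop. Stack: dae
Final stack: "dae" (length 3)

3


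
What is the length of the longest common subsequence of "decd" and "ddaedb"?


LCS of "decd" and "ddaedb"
DP table:
           d    d    a    e    d    b
      0    0    0    0    0    0    0
  d   0    1    1    1    1    1    1
  e   0    1    1    1    2    2    2
  c   0    1    1    1    2    2    2
  d   0    1    2    2    2    3    3
LCS length = dp[4][6] = 3

3


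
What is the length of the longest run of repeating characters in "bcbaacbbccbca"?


Input: "bcbaacbbccbca"
Scanning for longest run:
  Position 1 ('c'): new char, reset run to 1
  Position 2 ('b'): new char, reset run to 1
  Position 3 ('a'): new char, reset run to 1
  Position 4 ('a'): continues run of 'a', length=2
  Position 5 ('c'): new char, reset run to 1
  Position 6 ('b'): new char, reset run to 1
  Position 7 ('b'): continues run of 'b', length=2
  Position 8 ('c'): new char, reset run to 1
  Position 9 ('c'): continues run of 'c', length=2
  Position 10 ('b'): new char, reset run to 1
  Position 11 ('c'): new char, reset run to 1
  Position 12 ('a'): new char, reset run to 1
Longest run: 'a' with length 2

2


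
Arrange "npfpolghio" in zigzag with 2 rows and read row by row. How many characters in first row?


Zigzag "npfpolghio" into 2 rows:
Placing characters:
  'n' => row 0
  'p' => row 1
  'f' => row 0
  'p' => row 1
  'o' => row 0
  'l' => row 1
  'g' => row 0
  'h' => row 1
  'i' => row 0
  'o' => row 1
Rows:
  Row 0: "nfogi"
  Row 1: "pplho"
First row length: 5

5


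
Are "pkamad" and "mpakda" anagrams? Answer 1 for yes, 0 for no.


Strings: "pkamad", "mpakda"
Sorted first:  aadkmp
Sorted second: aadkmp
Sorted forms match => anagrams

1


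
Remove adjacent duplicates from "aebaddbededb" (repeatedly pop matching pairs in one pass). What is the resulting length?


Input: aebaddbededb
Stack-based adjacent duplicate removal:
  Read 'a': push. Stack: a
  Read 'e': push. Stack: ae
  Read 'b': push. Stack: aeb
  Read 'a': push. Stack: aeba
  Read 'd': push. Stack: aebad
  Read 'd': matches stack top 'd' => pop. Stack: aeba
  Read 'b': push. Stack: aebab
  Read 'e': push. Stack: aebabe
  Read 'd': push. Stack: aebabed
  Read 'e': push. Stack: aebabede
  Read 'd': push. Stack: aebabeded
  Read 'b': push. Stack: aebabededb
Final stack: "aebabededb" (length 10)

10


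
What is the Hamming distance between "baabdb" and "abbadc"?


Comparing "baabdb" and "abbadc" position by position:
  Position 0: 'b' vs 'a' => differ
  Position 1: 'a' vs 'b' => differ
  Position 2: 'a' vs 'b' => differ
  Position 3: 'b' vs 'a' => differ
  Position 4: 'd' vs 'd' => same
  Position 5: 'b' vs 'c' => differ
Total differences (Hamming distance): 5

5


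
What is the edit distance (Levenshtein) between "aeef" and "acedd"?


Computing edit distance: "aeef" -> "acedd"
DP table:
           a    c    e    d    d
      0    1    2    3    4    5
  a   1    0    1    2    3    4
  e   2    1    1    1    2    3
  e   3    2    2    1    2    3
  f   4    3    3    2    2    3
Edit distance = dp[4][5] = 3

3


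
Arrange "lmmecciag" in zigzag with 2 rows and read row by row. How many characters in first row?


Zigzag "lmmecciag" into 2 rows:
Placing characters:
  'l' => row 0
  'm' => row 1
  'm' => row 0
  'e' => row 1
  'c' => row 0
  'c' => row 1
  'i' => row 0
  'a' => row 1
  'g' => row 0
Rows:
  Row 0: "lmcig"
  Row 1: "meca"
First row length: 5

5


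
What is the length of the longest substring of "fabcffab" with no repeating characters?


Input: "fabcffab"
Sliding window (track last position of each char):
  Position 0 ('f'): window [0,0] length 1 -- new best
  Position 1 ('a'): window [0,1] length 2 -- new best
  Position 2 ('b'): window [0,2] length 3 -- new best
  Position 3 ('c'): window [0,3] length 4 -- new best
  Position 4 ('f'): repeat (last at 0), move window start to 1
  Position 4 ('f'): window [1,4] length 4
  Position 5 ('f'): repeat (last at 4), move window start to 5
  Position 5 ('f'): window [5,5] length 1
  Position 6 ('a'): window [5,6] length 2
  Position 7 ('b'): window [5,7] length 3
Longest substring with no repeats: "fabc" with length 4

4


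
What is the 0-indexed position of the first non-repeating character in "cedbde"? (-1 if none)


Input: cedbde
Character frequencies:
  'b': 1
  'c': 1
  'd': 2
  'e': 2
Scanning left to right for freq == 1:
  Position 0 ('c'): unique! => answer = 0

0


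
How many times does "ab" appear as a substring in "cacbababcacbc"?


Searching for "ab" in "cacbababcacbc"
Scanning each position:
  Position 0: "ca" => no
  Position 1: "ac" => no
  Position 2: "cb" => no
  Position 3: "ba" => no
  Position 4: "ab" => MATCH
  Position 5: "ba" => no
  Position 6: "ab" => MATCH
  Position 7: "bc" => no
  Position 8: "ca" => no
  Position 9: "ac" => no
  Position 10: "cb" => no
  Position 11: "bc" => no
Total occurrences: 2

2


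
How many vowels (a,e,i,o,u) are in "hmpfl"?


Input: hmpfl
Checking each character:
  'h' at position 0: consonant
  'm' at position 1: consonant
  'p' at position 2: consonant
  'f' at position 3: consonant
  'l' at position 4: consonant
Total vowels: 0

0


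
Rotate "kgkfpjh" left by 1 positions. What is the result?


Input: "kgkfpjh", rotate left by 1
First 1 characters: "k"
Remaining characters: "gkfpjh"
Concatenate remaining + first: "gkfpjh" + "k" = "gkfpjhk"

gkfpjhk


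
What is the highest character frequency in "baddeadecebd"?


Input: baddeadecebd
Character counts:
  'a': 2
  'b': 2
  'c': 1
  'd': 4
  'e': 3
Maximum frequency: 4

4


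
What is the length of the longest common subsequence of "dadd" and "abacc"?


LCS of "dadd" and "abacc"
DP table:
           a    b    a    c    c
      0    0    0    0    0    0
  d   0    0    0    0    0    0
  a   0    1    1    1    1    1
  d   0    1    1    1    1    1
  d   0    1    1    1    1    1
LCS length = dp[4][5] = 1

1


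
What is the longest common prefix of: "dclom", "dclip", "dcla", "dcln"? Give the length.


Words: dclom, dclip, dcla, dcln
  Position 0: all 'd' => match
  Position 1: all 'c' => match
  Position 2: all 'l' => match
  Position 3: ('o', 'i', 'a', 'n') => mismatch, stop
LCP = "dcl" (length 3)

3


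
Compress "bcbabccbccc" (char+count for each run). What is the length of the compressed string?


Input: bcbabccbccc
Runs:
  'b' x 1 => "b1"
  'c' x 1 => "c1"
  'b' x 1 => "b1"
  'a' x 1 => "a1"
  'b' x 1 => "b1"
  'c' x 2 => "c2"
  'b' x 1 => "b1"
  'c' x 3 => "c3"
Compressed: "b1c1b1a1b1c2b1c3"
Compressed length: 16

16


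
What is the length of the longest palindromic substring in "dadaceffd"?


Input: "dadaceffd"
Checking substrings for palindromes:
  [0:3] "dad" (len 3) => palindrome
  [1:4] "ada" (len 3) => palindrome
  [6:8] "ff" (len 2) => palindrome
Longest palindromic substring: "dad" with length 3

3


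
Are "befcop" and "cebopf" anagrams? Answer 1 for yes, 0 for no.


Strings: "befcop", "cebopf"
Sorted first:  bcefop
Sorted second: bcefop
Sorted forms match => anagrams

1


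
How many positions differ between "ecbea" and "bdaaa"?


Comparing "ecbea" and "bdaaa" position by position:
  Position 0: 'e' vs 'b' => DIFFER
  Position 1: 'c' vs 'd' => DIFFER
  Position 2: 'b' vs 'a' => DIFFER
  Position 3: 'e' vs 'a' => DIFFER
  Position 4: 'a' vs 'a' => same
Positions that differ: 4

4


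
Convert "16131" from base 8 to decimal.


Input: "16131" in base 8
Positional expansion:
  Digit '1' (value 1) x 8^4 = 4096
  Digit '6' (value 6) x 8^3 = 3072
  Digit '1' (value 1) x 8^2 = 64
  Digit '3' (value 3) x 8^1 = 24
  Digit '1' (value 1) x 8^0 = 1
Sum = 7257

7257


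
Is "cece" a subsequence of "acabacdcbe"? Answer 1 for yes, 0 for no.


Check if "cece" is a subsequence of "acabacdcbe"
Greedy scan:
  Position 0 ('a'): no match needed
  Position 1 ('c'): matches sub[0] = 'c'
  Position 2 ('a'): no match needed
  Position 3 ('b'): no match needed
  Position 4 ('a'): no match needed
  Position 5 ('c'): no match needed
  Position 6 ('d'): no match needed
  Position 7 ('c'): no match needed
  Position 8 ('b'): no match needed
  Position 9 ('e'): matches sub[1] = 'e'
Only matched 2/4 characters => not a subsequence

0


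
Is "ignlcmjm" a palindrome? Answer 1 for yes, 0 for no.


Input: ignlcmjm
Reversed: mjmclngi
  Compare pos 0 ('i') with pos 7 ('m'): MISMATCH
  Compare pos 1 ('g') with pos 6 ('j'): MISMATCH
  Compare pos 2 ('n') with pos 5 ('m'): MISMATCH
  Compare pos 3 ('l') with pos 4 ('c'): MISMATCH
Result: not a palindrome

0


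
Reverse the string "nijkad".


Input: nijkad
Reading characters right to left:
  Position 5: 'd'
  Position 4: 'a'
  Position 3: 'k'
  Position 2: 'j'
  Position 1: 'i'
  Position 0: 'n'
Reversed: dakjin

dakjin


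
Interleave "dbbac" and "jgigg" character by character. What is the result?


Interleaving "dbbac" and "jgigg":
  Position 0: 'd' from first, 'j' from second => "dj"
  Position 1: 'b' from first, 'g' from second => "bg"
  Position 2: 'b' from first, 'i' from second => "bi"
  Position 3: 'a' from first, 'g' from second => "ag"
  Position 4: 'c' from first, 'g' from second => "cg"
Result: djbgbiagcg

djbgbiagcg


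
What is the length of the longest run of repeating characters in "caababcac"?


Input: "caababcac"
Scanning for longest run:
  Position 1 ('a'): new char, reset run to 1
  Position 2 ('a'): continues run of 'a', length=2
  Position 3 ('b'): new char, reset run to 1
  Position 4 ('a'): new char, reset run to 1
  Position 5 ('b'): new char, reset run to 1
  Position 6 ('c'): new char, reset run to 1
  Position 7 ('a'): new char, reset run to 1
  Position 8 ('c'): new char, reset run to 1
Longest run: 'a' with length 2

2


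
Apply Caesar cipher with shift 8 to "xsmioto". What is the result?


Caesar cipher: shift "xsmioto" by 8
  'x' (pos 23) + 8 = pos 5 = 'f'
  's' (pos 18) + 8 = pos 0 = 'a'
  'm' (pos 12) + 8 = pos 20 = 'u'
  'i' (pos 8) + 8 = pos 16 = 'q'
  'o' (pos 14) + 8 = pos 22 = 'w'
  't' (pos 19) + 8 = pos 1 = 'b'
  'o' (pos 14) + 8 = pos 22 = 'w'
Result: fauqwbw

fauqwbw


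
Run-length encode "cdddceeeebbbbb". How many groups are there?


Input: cdddceeeebbbbb
Scanning for consecutive runs:
  Group 1: 'c' x 1 (positions 0-0)
  Group 2: 'd' x 3 (positions 1-3)
  Group 3: 'c' x 1 (positions 4-4)
  Group 4: 'e' x 4 (positions 5-8)
  Group 5: 'b' x 5 (positions 9-13)
Total groups: 5

5


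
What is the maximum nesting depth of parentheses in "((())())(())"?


Input: "((())())(())"
Tracking depth:
  Position 0 '(': depth becomes 1
  Position 1 '(': depth becomes 2
  Position 2 '(': depth becomes 3
  Position 3 ')': depth becomes 2
  Position 4 ')': depth becomes 1
  Position 5 '(': depth becomes 2
  Position 6 ')': depth becomes 1
  Position 7 ')': depth becomes 0
  Position 8 '(': depth becomes 1
  Position 9 '(': depth becomes 2
  Position 10 ')': depth becomes 1
  Position 11 ')': depth becomes 0
Maximum depth reached: 3

3


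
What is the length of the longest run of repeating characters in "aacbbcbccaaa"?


Input: "aacbbcbccaaa"
Scanning for longest run:
  Position 1 ('a'): continues run of 'a', length=2
  Position 2 ('c'): new char, reset run to 1
  Position 3 ('b'): new char, reset run to 1
  Position 4 ('b'): continues run of 'b', length=2
  Position 5 ('c'): new char, reset run to 1
  Position 6 ('b'): new char, reset run to 1
  Position 7 ('c'): new char, reset run to 1
  Position 8 ('c'): continues run of 'c', length=2
  Position 9 ('a'): new char, reset run to 1
  Position 10 ('a'): continues run of 'a', length=2
  Position 11 ('a'): continues run of 'a', length=3
Longest run: 'a' with length 3

3


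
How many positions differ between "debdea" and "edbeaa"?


Comparing "debdea" and "edbeaa" position by position:
  Position 0: 'd' vs 'e' => DIFFER
  Position 1: 'e' vs 'd' => DIFFER
  Position 2: 'b' vs 'b' => same
  Position 3: 'd' vs 'e' => DIFFER
  Position 4: 'e' vs 'a' => DIFFER
  Position 5: 'a' vs 'a' => same
Positions that differ: 4

4


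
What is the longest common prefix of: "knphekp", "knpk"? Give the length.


Words: knphekp, knpk
  Position 0: all 'k' => match
  Position 1: all 'n' => match
  Position 2: all 'p' => match
  Position 3: ('h', 'k') => mismatch, stop
LCP = "knp" (length 3)

3


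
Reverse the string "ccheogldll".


Input: ccheogldll
Reading characters right to left:
  Position 9: 'l'
  Position 8: 'l'
  Position 7: 'd'
  Position 6: 'l'
  Position 5: 'g'
  Position 4: 'o'
  Position 3: 'e'
  Position 2: 'h'
  Position 1: 'c'
  Position 0: 'c'
Reversed: lldlgoehcc

lldlgoehcc


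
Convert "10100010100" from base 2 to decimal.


Input: "10100010100" in base 2
Positional expansion:
  Digit '1' (value 1) x 2^10 = 1024
  Digit '0' (value 0) x 2^9 = 0
  Digit '1' (value 1) x 2^8 = 256
  Digit '0' (value 0) x 2^7 = 0
  Digit '0' (value 0) x 2^6 = 0
  Digit '0' (value 0) x 2^5 = 0
  Digit '1' (value 1) x 2^4 = 16
  Digit '0' (value 0) x 2^3 = 0
  Digit '1' (value 1) x 2^2 = 4
  Digit '0' (value 0) x 2^1 = 0
  Digit '0' (value 0) x 2^0 = 0
Sum = 1300

1300


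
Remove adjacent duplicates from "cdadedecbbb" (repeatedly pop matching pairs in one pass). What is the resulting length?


Input: cdadedecbbb
Stack-based adjacent duplicate removal:
  Read 'c': push. Stack: c
  Read 'd': push. Stack: cd
  Read 'a': push. Stack: cda
  Read 'd': push. Stack: cdad
  Read 'e': push. Stack: cdade
  Read 'd': push. Stack: cdaded
  Read 'e': push. Stack: cdadede
  Read 'c': push. Stack: cdadedec
  Read 'b': push. Stack: cdadedecb
  Read 'b': matches stack top 'b' => pop. Stack: cdadedec
  Read 'b': push. Stack: cdadedecb
Final stack: "cdadedecb" (length 9)

9


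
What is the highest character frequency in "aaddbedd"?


Input: aaddbedd
Character counts:
  'a': 2
  'b': 1
  'd': 4
  'e': 1
Maximum frequency: 4

4


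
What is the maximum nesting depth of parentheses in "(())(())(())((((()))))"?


Input: "(())(())(())((((()))))"
Tracking depth:
  Position 0 '(': depth becomes 1
  Position 1 '(': depth becomes 2
  Position 2 ')': depth becomes 1
  Position 3 ')': depth becomes 0
  Position 4 '(': depth becomes 1
  Position 5 '(': depth becomes 2
  Position 6 ')': depth becomes 1
  Position 7 ')': depth becomes 0
  Position 8 '(': depth becomes 1
  Position 9 '(': depth becomes 2
  Position 10 ')': depth becomes 1
  Position 11 ')': depth becomes 0
  Position 12 '(': depth becomes 1
  Position 13 '(': depth becomes 2
  Position 14 '(': depth becomes 3
  Position 15 '(': depth becomes 4
  Position 16 '(': depth becomes 5
  Position 17 ')': depth becomes 4
  Position 18 ')': depth becomes 3
  Position 19 ')': depth becomes 2
  Position 20 ')': depth becomes 1
  Position 21 ')': depth becomes 0
Maximum depth reached: 5

5


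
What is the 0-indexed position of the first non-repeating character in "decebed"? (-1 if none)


Input: decebed
Character frequencies:
  'b': 1
  'c': 1
  'd': 2
  'e': 3
Scanning left to right for freq == 1:
  Position 0 ('d'): freq=2, skip
  Position 1 ('e'): freq=3, skip
  Position 2 ('c'): unique! => answer = 2

2


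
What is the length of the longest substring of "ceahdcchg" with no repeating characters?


Input: "ceahdcchg"
Sliding window (track last position of each char):
  Position 0 ('c'): window [0,0] length 1 -- new best
  Position 1 ('e'): window [0,1] length 2 -- new best
  Position 2 ('a'): window [0,2] length 3 -- new best
  Position 3 ('h'): window [0,3] length 4 -- new best
  Position 4 ('d'): window [0,4] length 5 -- new best
  Position 5 ('c'): repeat (last at 0), move window start to 1
  Position 5 ('c'): window [1,5] length 5
  Position 6 ('c'): repeat (last at 5), move window start to 6
  Position 6 ('c'): window [6,6] length 1
  Position 7 ('h'): window [6,7] length 2
  Position 8 ('g'): window [6,8] length 3
Longest substring with no repeats: "ceahd" with length 5

5


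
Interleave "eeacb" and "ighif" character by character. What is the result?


Interleaving "eeacb" and "ighif":
  Position 0: 'e' from first, 'i' from second => "ei"
  Position 1: 'e' from first, 'g' from second => "eg"
  Position 2: 'a' from first, 'h' from second => "ah"
  Position 3: 'c' from first, 'i' from second => "ci"
  Position 4: 'b' from first, 'f' from second => "bf"
Result: eiegahcibf

eiegahcibf


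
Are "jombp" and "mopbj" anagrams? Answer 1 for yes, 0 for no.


Strings: "jombp", "mopbj"
Sorted first:  bjmop
Sorted second: bjmop
Sorted forms match => anagrams

1


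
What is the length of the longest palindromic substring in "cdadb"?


Input: "cdadb"
Checking substrings for palindromes:
  [1:4] "dad" (len 3) => palindrome
Longest palindromic substring: "dad" with length 3

3


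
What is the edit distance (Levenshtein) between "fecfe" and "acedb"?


Computing edit distance: "fecfe" -> "acedb"
DP table:
           a    c    e    d    b
      0    1    2    3    4    5
  f   1    1    2    3    4    5
  e   2    2    2    2    3    4
  c   3    3    2    3    3    4
  f   4    4    3    3    4    4
  e   5    5    4    3    4    5
Edit distance = dp[5][5] = 5

5


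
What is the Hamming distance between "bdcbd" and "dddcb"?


Comparing "bdcbd" and "dddcb" position by position:
  Position 0: 'b' vs 'd' => differ
  Position 1: 'd' vs 'd' => same
  Position 2: 'c' vs 'd' => differ
  Position 3: 'b' vs 'c' => differ
  Position 4: 'd' vs 'b' => differ
Total differences (Hamming distance): 4

4


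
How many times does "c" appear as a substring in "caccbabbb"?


Searching for "c" in "caccbabbb"
Scanning each position:
  Position 0: "c" => MATCH
  Position 1: "a" => no
  Position 2: "c" => MATCH
  Position 3: "c" => MATCH
  Position 4: "b" => no
  Position 5: "a" => no
  Position 6: "b" => no
  Position 7: "b" => no
  Position 8: "b" => no
Total occurrences: 3

3


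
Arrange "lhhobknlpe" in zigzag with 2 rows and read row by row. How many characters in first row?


Zigzag "lhhobknlpe" into 2 rows:
Placing characters:
  'l' => row 0
  'h' => row 1
  'h' => row 0
  'o' => row 1
  'b' => row 0
  'k' => row 1
  'n' => row 0
  'l' => row 1
  'p' => row 0
  'e' => row 1
Rows:
  Row 0: "lhbnp"
  Row 1: "hokle"
First row length: 5

5


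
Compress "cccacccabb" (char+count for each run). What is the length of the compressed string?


Input: cccacccabb
Runs:
  'c' x 3 => "c3"
  'a' x 1 => "a1"
  'c' x 3 => "c3"
  'a' x 1 => "a1"
  'b' x 2 => "b2"
Compressed: "c3a1c3a1b2"
Compressed length: 10

10


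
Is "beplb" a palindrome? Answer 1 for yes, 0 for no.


Input: beplb
Reversed: blpeb
  Compare pos 0 ('b') with pos 4 ('b'): match
  Compare pos 1 ('e') with pos 3 ('l'): MISMATCH
Result: not a palindrome

0


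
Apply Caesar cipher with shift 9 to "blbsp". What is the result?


Caesar cipher: shift "blbsp" by 9
  'b' (pos 1) + 9 = pos 10 = 'k'
  'l' (pos 11) + 9 = pos 20 = 'u'
  'b' (pos 1) + 9 = pos 10 = 'k'
  's' (pos 18) + 9 = pos 1 = 'b'
  'p' (pos 15) + 9 = pos 24 = 'y'
Result: kukby

kukby


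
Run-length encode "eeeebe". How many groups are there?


Input: eeeebe
Scanning for consecutive runs:
  Group 1: 'e' x 4 (positions 0-3)
  Group 2: 'b' x 1 (positions 4-4)
  Group 3: 'e' x 1 (positions 5-5)
Total groups: 3

3


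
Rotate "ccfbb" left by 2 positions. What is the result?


Input: "ccfbb", rotate left by 2
First 2 characters: "cc"
Remaining characters: "fbb"
Concatenate remaining + first: "fbb" + "cc" = "fbbcc"

fbbcc


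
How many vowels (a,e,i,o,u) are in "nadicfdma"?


Input: nadicfdma
Checking each character:
  'n' at position 0: consonant
  'a' at position 1: vowel (running total: 1)
  'd' at position 2: consonant
  'i' at position 3: vowel (running total: 2)
  'c' at position 4: consonant
  'f' at position 5: consonant
  'd' at position 6: consonant
  'm' at position 7: consonant
  'a' at position 8: vowel (running total: 3)
Total vowels: 3

3


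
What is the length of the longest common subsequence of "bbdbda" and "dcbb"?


LCS of "bbdbda" and "dcbb"
DP table:
           d    c    b    b
      0    0    0    0    0
  b   0    0    0    1    1
  b   0    0    0    1    2
  d   0    1    1    1    2
  b   0    1    1    2    2
  d   0    1    1    2    2
  a   0    1    1    2    2
LCS length = dp[6][4] = 2

2


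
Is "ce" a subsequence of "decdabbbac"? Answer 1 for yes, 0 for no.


Check if "ce" is a subsequence of "decdabbbac"
Greedy scan:
  Position 0 ('d'): no match needed
  Position 1 ('e'): no match needed
  Position 2 ('c'): matches sub[0] = 'c'
  Position 3 ('d'): no match needed
  Position 4 ('a'): no match needed
  Position 5 ('b'): no match needed
  Position 6 ('b'): no match needed
  Position 7 ('b'): no match needed
  Position 8 ('a'): no match needed
  Position 9 ('c'): no match needed
Only matched 1/2 characters => not a subsequence

0


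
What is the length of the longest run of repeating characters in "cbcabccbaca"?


Input: "cbcabccbaca"
Scanning for longest run:
  Position 1 ('b'): new char, reset run to 1
  Position 2 ('c'): new char, reset run to 1
  Position 3 ('a'): new char, reset run to 1
  Position 4 ('b'): new char, reset run to 1
  Position 5 ('c'): new char, reset run to 1
  Position 6 ('c'): continues run of 'c', length=2
  Position 7 ('b'): new char, reset run to 1
  Position 8 ('a'): new char, reset run to 1
  Position 9 ('c'): new char, reset run to 1
  Position 10 ('a'): new char, reset run to 1
Longest run: 'c' with length 2

2


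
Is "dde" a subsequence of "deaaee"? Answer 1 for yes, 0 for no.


Check if "dde" is a subsequence of "deaaee"
Greedy scan:
  Position 0 ('d'): matches sub[0] = 'd'
  Position 1 ('e'): no match needed
  Position 2 ('a'): no match needed
  Position 3 ('a'): no match needed
  Position 4 ('e'): no match needed
  Position 5 ('e'): no match needed
Only matched 1/3 characters => not a subsequence

0


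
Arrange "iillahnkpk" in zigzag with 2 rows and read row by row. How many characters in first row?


Zigzag "iillahnkpk" into 2 rows:
Placing characters:
  'i' => row 0
  'i' => row 1
  'l' => row 0
  'l' => row 1
  'a' => row 0
  'h' => row 1
  'n' => row 0
  'k' => row 1
  'p' => row 0
  'k' => row 1
Rows:
  Row 0: "ilanp"
  Row 1: "ilhkk"
First row length: 5

5


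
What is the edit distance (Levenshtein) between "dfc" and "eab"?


Computing edit distance: "dfc" -> "eab"
DP table:
           e    a    b
      0    1    2    3
  d   1    1    2    3
  f   2    2    2    3
  c   3    3    3    3
Edit distance = dp[3][3] = 3

3


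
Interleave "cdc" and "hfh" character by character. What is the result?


Interleaving "cdc" and "hfh":
  Position 0: 'c' from first, 'h' from second => "ch"
  Position 1: 'd' from first, 'f' from second => "df"
  Position 2: 'c' from first, 'h' from second => "ch"
Result: chdfch

chdfch


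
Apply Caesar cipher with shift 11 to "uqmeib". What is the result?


Caesar cipher: shift "uqmeib" by 11
  'u' (pos 20) + 11 = pos 5 = 'f'
  'q' (pos 16) + 11 = pos 1 = 'b'
  'm' (pos 12) + 11 = pos 23 = 'x'
  'e' (pos 4) + 11 = pos 15 = 'p'
  'i' (pos 8) + 11 = pos 19 = 't'
  'b' (pos 1) + 11 = pos 12 = 'm'
Result: fbxptm

fbxptm


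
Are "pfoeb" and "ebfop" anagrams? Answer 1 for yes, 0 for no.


Strings: "pfoeb", "ebfop"
Sorted first:  befop
Sorted second: befop
Sorted forms match => anagrams

1


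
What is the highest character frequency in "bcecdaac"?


Input: bcecdaac
Character counts:
  'a': 2
  'b': 1
  'c': 3
  'd': 1
  'e': 1
Maximum frequency: 3

3


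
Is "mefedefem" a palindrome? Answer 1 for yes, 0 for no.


Input: mefedefem
Reversed: mefedefem
  Compare pos 0 ('m') with pos 8 ('m'): match
  Compare pos 1 ('e') with pos 7 ('e'): match
  Compare pos 2 ('f') with pos 6 ('f'): match
  Compare pos 3 ('e') with pos 5 ('e'): match
Result: palindrome

1


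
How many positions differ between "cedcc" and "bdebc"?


Comparing "cedcc" and "bdebc" position by position:
  Position 0: 'c' vs 'b' => DIFFER
  Position 1: 'e' vs 'd' => DIFFER
  Position 2: 'd' vs 'e' => DIFFER
  Position 3: 'c' vs 'b' => DIFFER
  Position 4: 'c' vs 'c' => same
Positions that differ: 4

4


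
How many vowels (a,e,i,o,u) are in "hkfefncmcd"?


Input: hkfefncmcd
Checking each character:
  'h' at position 0: consonant
  'k' at position 1: consonant
  'f' at position 2: consonant
  'e' at position 3: vowel (running total: 1)
  'f' at position 4: consonant
  'n' at position 5: consonant
  'c' at position 6: consonant
  'm' at position 7: consonant
  'c' at position 8: consonant
  'd' at position 9: consonant
Total vowels: 1

1


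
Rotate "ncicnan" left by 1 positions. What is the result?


Input: "ncicnan", rotate left by 1
First 1 characters: "n"
Remaining characters: "cicnan"
Concatenate remaining + first: "cicnan" + "n" = "cicnann"

cicnann


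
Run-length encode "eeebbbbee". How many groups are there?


Input: eeebbbbee
Scanning for consecutive runs:
  Group 1: 'e' x 3 (positions 0-2)
  Group 2: 'b' x 4 (positions 3-6)
  Group 3: 'e' x 2 (positions 7-8)
Total groups: 3

3


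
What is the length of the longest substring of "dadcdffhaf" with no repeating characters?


Input: "dadcdffhaf"
Sliding window (track last position of each char):
  Position 0 ('d'): window [0,0] length 1 -- new best
  Position 1 ('a'): window [0,1] length 2 -- new best
  Position 2 ('d'): repeat (last at 0), move window start to 1
  Position 2 ('d'): window [1,2] length 2
  Position 3 ('c'): window [1,3] length 3 -- new best
  Position 4 ('d'): repeat (last at 2), move window start to 3
  Position 4 ('d'): window [3,4] length 2
  Position 5 ('f'): window [3,5] length 3
  Position 6 ('f'): repeat (last at 5), move window start to 6
  Position 6 ('f'): window [6,6] length 1
  Position 7 ('h'): window [6,7] length 2
  Position 8 ('a'): window [6,8] length 3
  Position 9 ('f'): repeat (last at 6), move window start to 7
  Position 9 ('f'): window [7,9] length 3
Longest substring with no repeats: "adc" with length 3

3


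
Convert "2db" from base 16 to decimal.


Input: "2db" in base 16
Positional expansion:
  Digit '2' (value 2) x 16^2 = 512
  Digit 'd' (value 13) x 16^1 = 208
  Digit 'b' (value 11) x 16^0 = 11
Sum = 731

731


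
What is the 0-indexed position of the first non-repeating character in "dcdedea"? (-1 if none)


Input: dcdedea
Character frequencies:
  'a': 1
  'c': 1
  'd': 3
  'e': 2
Scanning left to right for freq == 1:
  Position 0 ('d'): freq=3, skip
  Position 1 ('c'): unique! => answer = 1

1


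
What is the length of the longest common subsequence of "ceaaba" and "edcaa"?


LCS of "ceaaba" and "edcaa"
DP table:
           e    d    c    a    a
      0    0    0    0    0    0
  c   0    0    0    1    1    1
  e   0    1    1    1    1    1
  a   0    1    1    1    2    2
  a   0    1    1    1    2    3
  b   0    1    1    1    2    3
  a   0    1    1    1    2    3
LCS length = dp[6][5] = 3

3


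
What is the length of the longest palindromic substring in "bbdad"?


Input: "bbdad"
Checking substrings for palindromes:
  [2:5] "dad" (len 3) => palindrome
  [0:2] "bb" (len 2) => palindrome
Longest palindromic substring: "dad" with length 3

3


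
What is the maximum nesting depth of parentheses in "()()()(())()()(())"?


Input: "()()()(())()()(())"
Tracking depth:
  Position 0 '(': depth becomes 1
  Position 1 ')': depth becomes 0
  Position 2 '(': depth becomes 1
  Position 3 ')': depth becomes 0
  Position 4 '(': depth becomes 1
  Position 5 ')': depth becomes 0
  Position 6 '(': depth becomes 1
  Position 7 '(': depth becomes 2
  Position 8 ')': depth becomes 1
  Position 9 ')': depth becomes 0
  Position 10 '(': depth becomes 1
  Position 11 ')': depth becomes 0
  Position 12 '(': depth becomes 1
  Position 13 ')': depth becomes 0
  Position 14 '(': depth becomes 1
  Position 15 '(': depth becomes 2
  Position 16 ')': depth becomes 1
  Position 17 ')': depth becomes 0
Maximum depth reached: 2

2


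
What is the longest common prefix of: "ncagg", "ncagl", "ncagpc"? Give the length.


Words: ncagg, ncagl, ncagpc
  Position 0: all 'n' => match
  Position 1: all 'c' => match
  Position 2: all 'a' => match
  Position 3: all 'g' => match
  Position 4: ('g', 'l', 'p') => mismatch, stop
LCP = "ncag" (length 4)

4


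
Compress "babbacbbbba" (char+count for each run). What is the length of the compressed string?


Input: babbacbbbba
Runs:
  'b' x 1 => "b1"
  'a' x 1 => "a1"
  'b' x 2 => "b2"
  'a' x 1 => "a1"
  'c' x 1 => "c1"
  'b' x 4 => "b4"
  'a' x 1 => "a1"
Compressed: "b1a1b2a1c1b4a1"
Compressed length: 14

14


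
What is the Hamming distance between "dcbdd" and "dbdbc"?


Comparing "dcbdd" and "dbdbc" position by position:
  Position 0: 'd' vs 'd' => same
  Position 1: 'c' vs 'b' => differ
  Position 2: 'b' vs 'd' => differ
  Position 3: 'd' vs 'b' => differ
  Position 4: 'd' vs 'c' => differ
Total differences (Hamming distance): 4

4


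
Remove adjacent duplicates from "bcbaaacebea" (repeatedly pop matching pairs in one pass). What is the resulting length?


Input: bcbaaacebea
Stack-based adjacent duplicate removal:
  Read 'b': push. Stack: b
  Read 'c': push. Stack: bc
  Read 'b': push. Stack: bcb
  Read 'a': push. Stack: bcba
  Read 'a': matches stack top 'a' => pop. Stack: bcb
  Read 'a': push. Stack: bcba
  Read 'c': push. Stack: bcbac
  Read 'e': push. Stack: bcbace
  Read 'b': push. Stack: bcbaceb
  Read 'e': push. Stack: bcbacebe
  Read 'a': push. Stack: bcbacebea
Final stack: "bcbacebea" (length 9)

9


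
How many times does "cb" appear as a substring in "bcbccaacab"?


Searching for "cb" in "bcbccaacab"
Scanning each position:
  Position 0: "bc" => no
  Position 1: "cb" => MATCH
  Position 2: "bc" => no
  Position 3: "cc" => no
  Position 4: "ca" => no
  Position 5: "aa" => no
  Position 6: "ac" => no
  Position 7: "ca" => no
  Position 8: "ab" => no
Total occurrences: 1

1


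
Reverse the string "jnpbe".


Input: jnpbe
Reading characters right to left:
  Position 4: 'e'
  Position 3: 'b'
  Position 2: 'p'
  Position 1: 'n'
  Position 0: 'j'
Reversed: ebpnj

ebpnj


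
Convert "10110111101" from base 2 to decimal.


Input: "10110111101" in base 2
Positional expansion:
  Digit '1' (value 1) x 2^10 = 1024
  Digit '0' (value 0) x 2^9 = 0
  Digit '1' (value 1) x 2^8 = 256
  Digit '1' (value 1) x 2^7 = 128
  Digit '0' (value 0) x 2^6 = 0
  Digit '1' (value 1) x 2^5 = 32
  Digit '1' (value 1) x 2^4 = 16
  Digit '1' (value 1) x 2^3 = 8
  Digit '1' (value 1) x 2^2 = 4
  Digit '0' (value 0) x 2^1 = 0
  Digit '1' (value 1) x 2^0 = 1
Sum = 1469

1469


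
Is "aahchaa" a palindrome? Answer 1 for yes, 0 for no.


Input: aahchaa
Reversed: aahchaa
  Compare pos 0 ('a') with pos 6 ('a'): match
  Compare pos 1 ('a') with pos 5 ('a'): match
  Compare pos 2 ('h') with pos 4 ('h'): match
Result: palindrome

1


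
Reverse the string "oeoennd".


Input: oeoennd
Reading characters right to left:
  Position 6: 'd'
  Position 5: 'n'
  Position 4: 'n'
  Position 3: 'e'
  Position 2: 'o'
  Position 1: 'e'
  Position 0: 'o'
Reversed: dnneoeo

dnneoeo


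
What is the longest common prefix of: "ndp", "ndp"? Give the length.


Words: ndp, ndp
  Position 0: all 'n' => match
  Position 1: all 'd' => match
  Position 2: all 'p' => match
LCP = "ndp" (length 3)

3


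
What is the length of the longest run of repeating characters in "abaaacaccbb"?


Input: "abaaacaccbb"
Scanning for longest run:
  Position 1 ('b'): new char, reset run to 1
  Position 2 ('a'): new char, reset run to 1
  Position 3 ('a'): continues run of 'a', length=2
  Position 4 ('a'): continues run of 'a', length=3
  Position 5 ('c'): new char, reset run to 1
  Position 6 ('a'): new char, reset run to 1
  Position 7 ('c'): new char, reset run to 1
  Position 8 ('c'): continues run of 'c', length=2
  Position 9 ('b'): new char, reset run to 1
  Position 10 ('b'): continues run of 'b', length=2
Longest run: 'a' with length 3

3


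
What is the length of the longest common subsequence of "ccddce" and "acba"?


LCS of "ccddce" and "acba"
DP table:
           a    c    b    a
      0    0    0    0    0
  c   0    0    1    1    1
  c   0    0    1    1    1
  d   0    0    1    1    1
  d   0    0    1    1    1
  c   0    0    1    1    1
  e   0    0    1    1    1
LCS length = dp[6][4] = 1

1


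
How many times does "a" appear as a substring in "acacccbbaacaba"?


Searching for "a" in "acacccbbaacaba"
Scanning each position:
  Position 0: "a" => MATCH
  Position 1: "c" => no
  Position 2: "a" => MATCH
  Position 3: "c" => no
  Position 4: "c" => no
  Position 5: "c" => no
  Position 6: "b" => no
  Position 7: "b" => no
  Position 8: "a" => MATCH
  Position 9: "a" => MATCH
  Position 10: "c" => no
  Position 11: "a" => MATCH
  Position 12: "b" => no
  Position 13: "a" => MATCH
Total occurrences: 6

6


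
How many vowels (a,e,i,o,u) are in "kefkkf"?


Input: kefkkf
Checking each character:
  'k' at position 0: consonant
  'e' at position 1: vowel (running total: 1)
  'f' at position 2: consonant
  'k' at position 3: consonant
  'k' at position 4: consonant
  'f' at position 5: consonant
Total vowels: 1

1


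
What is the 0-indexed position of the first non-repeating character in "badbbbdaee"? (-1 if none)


Input: badbbbdaee
Character frequencies:
  'a': 2
  'b': 4
  'd': 2
  'e': 2
Scanning left to right for freq == 1:
  Position 0 ('b'): freq=4, skip
  Position 1 ('a'): freq=2, skip
  Position 2 ('d'): freq=2, skip
  Position 3 ('b'): freq=4, skip
  Position 4 ('b'): freq=4, skip
  Position 5 ('b'): freq=4, skip
  Position 6 ('d'): freq=2, skip
  Position 7 ('a'): freq=2, skip
  Position 8 ('e'): freq=2, skip
  Position 9 ('e'): freq=2, skip
  No unique character found => answer = -1

-1


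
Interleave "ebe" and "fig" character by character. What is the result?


Interleaving "ebe" and "fig":
  Position 0: 'e' from first, 'f' from second => "ef"
  Position 1: 'b' from first, 'i' from second => "bi"
  Position 2: 'e' from first, 'g' from second => "eg"
Result: efbieg

efbieg


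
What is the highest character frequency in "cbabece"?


Input: cbabece
Character counts:
  'a': 1
  'b': 2
  'c': 2
  'e': 2
Maximum frequency: 2

2


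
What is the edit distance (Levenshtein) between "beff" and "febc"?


Computing edit distance: "beff" -> "febc"
DP table:
           f    e    b    c
      0    1    2    3    4
  b   1    1    2    2    3
  e   2    2    1    2    3
  f   3    2    2    2    3
  f   4    3    3    3    3
Edit distance = dp[4][4] = 3

3


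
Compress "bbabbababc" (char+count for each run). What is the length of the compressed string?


Input: bbabbababc
Runs:
  'b' x 2 => "b2"
  'a' x 1 => "a1"
  'b' x 2 => "b2"
  'a' x 1 => "a1"
  'b' x 1 => "b1"
  'a' x 1 => "a1"
  'b' x 1 => "b1"
  'c' x 1 => "c1"
Compressed: "b2a1b2a1b1a1b1c1"
Compressed length: 16

16


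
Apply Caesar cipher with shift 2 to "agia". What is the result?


Caesar cipher: shift "agia" by 2
  'a' (pos 0) + 2 = pos 2 = 'c'
  'g' (pos 6) + 2 = pos 8 = 'i'
  'i' (pos 8) + 2 = pos 10 = 'k'
  'a' (pos 0) + 2 = pos 2 = 'c'
Result: cikc

cikc


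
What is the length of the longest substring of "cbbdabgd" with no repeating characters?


Input: "cbbdabgd"
Sliding window (track last position of each char):
  Position 0 ('c'): window [0,0] length 1 -- new best
  Position 1 ('b'): window [0,1] length 2 -- new best
  Position 2 ('b'): repeat (last at 1), move window start to 2
  Position 2 ('b'): window [2,2] length 1
  Position 3 ('d'): window [2,3] length 2
  Position 4 ('a'): window [2,4] length 3 -- new best
  Position 5 ('b'): repeat (last at 2), move window start to 3
  Position 5 ('b'): window [3,5] length 3
  Position 6 ('g'): window [3,6] length 4 -- new best
  Position 7 ('d'): repeat (last at 3), move window start to 4
  Position 7 ('d'): window [4,7] length 4
Longest substring with no repeats: "dabg" with length 4

4


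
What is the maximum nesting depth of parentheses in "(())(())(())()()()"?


Input: "(())(())(())()()()"
Tracking depth:
  Position 0 '(': depth becomes 1
  Position 1 '(': depth becomes 2
  Position 2 ')': depth becomes 1
  Position 3 ')': depth becomes 0
  Position 4 '(': depth becomes 1
  Position 5 '(': depth becomes 2
  Position 6 ')': depth becomes 1
  Position 7 ')': depth becomes 0
  Position 8 '(': depth becomes 1
  Position 9 '(': depth becomes 2
  Position 10 ')': depth becomes 1
  Position 11 ')': depth becomes 0
  Position 12 '(': depth becomes 1
  Position 13 ')': depth becomes 0
  Position 14 '(': depth becomes 1
  Position 15 ')': depth becomes 0
  Position 16 '(': depth becomes 1
  Position 17 ')': depth becomes 0
Maximum depth reached: 2

2


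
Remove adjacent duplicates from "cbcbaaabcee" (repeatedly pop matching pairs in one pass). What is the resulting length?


Input: cbcbaaabcee
Stack-based adjacent duplicate removal:
  Read 'c': push. Stack: c
  Read 'b': push. Stack: cb
  Read 'c': push. Stack: cbc
  Read 'b': push. Stack: cbcb
  Read 'a': push. Stack: cbcba
  Read 'a': matches stack top 'a' => pop. Stack: cbcb
  Read 'a': push. Stack: cbcba
  Read 'b': push. Stack: cbcbab
  Read 'c': push. Stack: cbcbabc
  Read 'e': push. Stack: cbcbabce
  Read 'e': matches stack top 'e' => pop. Stack: cbcbabc
Final stack: "cbcbabc" (length 7)

7
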